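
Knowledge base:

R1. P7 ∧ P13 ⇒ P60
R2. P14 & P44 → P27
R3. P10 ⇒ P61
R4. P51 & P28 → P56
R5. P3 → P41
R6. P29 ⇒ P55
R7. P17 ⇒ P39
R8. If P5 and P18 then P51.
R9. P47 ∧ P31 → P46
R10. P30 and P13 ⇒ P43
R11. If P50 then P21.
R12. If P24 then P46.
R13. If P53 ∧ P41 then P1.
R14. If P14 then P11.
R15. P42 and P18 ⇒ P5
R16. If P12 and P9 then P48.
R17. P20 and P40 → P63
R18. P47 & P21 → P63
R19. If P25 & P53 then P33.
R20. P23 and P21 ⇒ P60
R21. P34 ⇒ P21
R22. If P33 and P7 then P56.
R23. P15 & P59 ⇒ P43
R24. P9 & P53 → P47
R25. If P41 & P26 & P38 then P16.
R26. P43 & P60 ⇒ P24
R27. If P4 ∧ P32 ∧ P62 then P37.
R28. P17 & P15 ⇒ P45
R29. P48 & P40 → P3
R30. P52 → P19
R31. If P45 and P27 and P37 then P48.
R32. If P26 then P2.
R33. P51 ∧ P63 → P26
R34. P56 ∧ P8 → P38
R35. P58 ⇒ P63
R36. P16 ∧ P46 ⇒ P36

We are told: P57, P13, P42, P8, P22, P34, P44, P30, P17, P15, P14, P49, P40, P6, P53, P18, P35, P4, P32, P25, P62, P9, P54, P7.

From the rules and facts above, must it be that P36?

P60  (by R1: P7, P13)
P27  (by R2: P14, P44)
P43  (by R10: P30, P13)
P5  (by R15: P42, P18)
P33  (by R19: P25, P53)
P21  (by R21: P34)
P56  (by R22: P33, P7)
P47  (by R24: P9, P53)
P24  (by R26: P43, P60)
P37  (by R27: P4, P32, P62)
P45  (by R28: P17, P15)
P48  (by R31: P45, P27, P37)
P38  (by R34: P56, P8)
P51  (by R8: P5, P18)
P46  (by R12: P24)
P63  (by R18: P47, P21)
P3  (by R29: P48, P40)
P26  (by R33: P51, P63)
P41  (by R5: P3)
P16  (by R25: P41, P26, P38)
P36  (by R36: P16, P46)

Yes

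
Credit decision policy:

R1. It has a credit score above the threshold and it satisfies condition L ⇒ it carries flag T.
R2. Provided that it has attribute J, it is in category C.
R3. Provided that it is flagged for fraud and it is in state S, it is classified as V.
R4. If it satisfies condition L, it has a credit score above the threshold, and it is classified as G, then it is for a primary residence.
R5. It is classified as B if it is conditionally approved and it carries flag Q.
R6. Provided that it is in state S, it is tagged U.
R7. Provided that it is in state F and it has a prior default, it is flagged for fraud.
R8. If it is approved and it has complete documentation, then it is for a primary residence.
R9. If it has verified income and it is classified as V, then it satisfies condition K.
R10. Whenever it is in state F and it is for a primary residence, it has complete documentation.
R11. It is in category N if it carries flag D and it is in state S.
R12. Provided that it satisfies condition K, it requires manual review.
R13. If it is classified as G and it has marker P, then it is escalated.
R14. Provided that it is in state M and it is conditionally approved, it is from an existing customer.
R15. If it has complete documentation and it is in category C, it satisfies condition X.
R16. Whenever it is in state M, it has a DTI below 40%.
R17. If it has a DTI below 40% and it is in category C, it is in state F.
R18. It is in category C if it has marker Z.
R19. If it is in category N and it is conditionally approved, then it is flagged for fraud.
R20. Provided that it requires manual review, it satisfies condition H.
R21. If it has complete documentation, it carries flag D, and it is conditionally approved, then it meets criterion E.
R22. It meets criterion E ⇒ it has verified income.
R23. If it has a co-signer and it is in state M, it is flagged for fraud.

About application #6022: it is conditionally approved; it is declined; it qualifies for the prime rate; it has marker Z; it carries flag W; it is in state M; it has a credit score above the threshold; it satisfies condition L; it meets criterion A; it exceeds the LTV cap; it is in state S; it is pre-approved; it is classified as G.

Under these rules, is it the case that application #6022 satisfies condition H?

Forward chaining from the given facts derives: carries flag T, is for a primary residence, is tagged U, is from an existing customer, has a DTI below 40%, is in category C, is in state F, has complete documentation, satisfies condition X.
The only rule concluding "it satisfies condition H" is R20, which needs "it requires manual review"; that is never established.

No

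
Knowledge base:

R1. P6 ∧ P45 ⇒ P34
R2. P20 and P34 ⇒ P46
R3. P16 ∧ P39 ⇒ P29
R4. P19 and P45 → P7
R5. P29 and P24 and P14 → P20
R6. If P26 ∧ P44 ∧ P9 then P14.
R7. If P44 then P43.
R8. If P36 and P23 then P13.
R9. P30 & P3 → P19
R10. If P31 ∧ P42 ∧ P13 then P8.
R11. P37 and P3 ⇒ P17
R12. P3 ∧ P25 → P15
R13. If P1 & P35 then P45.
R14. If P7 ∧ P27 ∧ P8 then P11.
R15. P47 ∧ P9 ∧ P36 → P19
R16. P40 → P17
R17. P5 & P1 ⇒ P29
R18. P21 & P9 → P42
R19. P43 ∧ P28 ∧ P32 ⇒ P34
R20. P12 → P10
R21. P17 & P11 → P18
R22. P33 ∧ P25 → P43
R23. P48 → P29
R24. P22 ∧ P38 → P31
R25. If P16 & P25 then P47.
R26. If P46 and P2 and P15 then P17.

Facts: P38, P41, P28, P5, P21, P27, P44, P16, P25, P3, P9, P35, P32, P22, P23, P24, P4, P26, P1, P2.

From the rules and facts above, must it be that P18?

No

Forward chaining from the given facts derives: P14, P43, P15, P45, P29, P42, P34, P31, P47, P20, P46, P17.
The only rule concluding P18 is R21, which needs P11; that is never established.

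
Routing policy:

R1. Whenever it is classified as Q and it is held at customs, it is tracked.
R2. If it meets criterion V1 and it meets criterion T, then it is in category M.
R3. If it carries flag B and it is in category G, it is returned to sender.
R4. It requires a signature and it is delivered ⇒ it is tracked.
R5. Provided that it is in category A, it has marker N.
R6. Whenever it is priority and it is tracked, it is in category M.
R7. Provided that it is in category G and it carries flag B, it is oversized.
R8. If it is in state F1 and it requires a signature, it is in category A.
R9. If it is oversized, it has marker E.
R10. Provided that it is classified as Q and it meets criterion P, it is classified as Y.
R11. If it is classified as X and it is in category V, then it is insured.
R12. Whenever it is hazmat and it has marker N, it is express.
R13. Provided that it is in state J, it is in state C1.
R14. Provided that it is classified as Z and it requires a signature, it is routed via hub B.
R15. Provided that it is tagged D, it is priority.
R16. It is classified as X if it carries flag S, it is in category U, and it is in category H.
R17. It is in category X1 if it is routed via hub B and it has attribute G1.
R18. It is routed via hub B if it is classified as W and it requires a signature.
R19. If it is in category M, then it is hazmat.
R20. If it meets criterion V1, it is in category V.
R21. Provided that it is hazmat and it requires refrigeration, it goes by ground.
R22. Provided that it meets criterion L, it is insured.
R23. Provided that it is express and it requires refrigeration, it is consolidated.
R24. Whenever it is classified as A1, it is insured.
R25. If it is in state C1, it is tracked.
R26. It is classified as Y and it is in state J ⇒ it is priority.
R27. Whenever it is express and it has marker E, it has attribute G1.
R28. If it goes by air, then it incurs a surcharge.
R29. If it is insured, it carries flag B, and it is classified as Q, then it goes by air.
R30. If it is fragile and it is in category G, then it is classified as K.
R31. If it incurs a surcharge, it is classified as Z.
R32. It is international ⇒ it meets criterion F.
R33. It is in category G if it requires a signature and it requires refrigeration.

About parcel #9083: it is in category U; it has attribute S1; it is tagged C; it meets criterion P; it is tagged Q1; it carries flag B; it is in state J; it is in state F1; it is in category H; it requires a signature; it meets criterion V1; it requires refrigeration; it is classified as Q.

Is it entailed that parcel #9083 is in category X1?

Forward chaining from the given facts derives: is in category A, is classified as Y, is in state C1, is in category V, is tracked, is priority, is in category G, is returned to sender, has marker N, is in category M, is oversized, has marker E, is hazmat, goes by ground, is express, is consolidated, has attribute G1.
The only rule concluding "it is in category X1" is R17, which needs "it is routed via hub B"; that is never established.

No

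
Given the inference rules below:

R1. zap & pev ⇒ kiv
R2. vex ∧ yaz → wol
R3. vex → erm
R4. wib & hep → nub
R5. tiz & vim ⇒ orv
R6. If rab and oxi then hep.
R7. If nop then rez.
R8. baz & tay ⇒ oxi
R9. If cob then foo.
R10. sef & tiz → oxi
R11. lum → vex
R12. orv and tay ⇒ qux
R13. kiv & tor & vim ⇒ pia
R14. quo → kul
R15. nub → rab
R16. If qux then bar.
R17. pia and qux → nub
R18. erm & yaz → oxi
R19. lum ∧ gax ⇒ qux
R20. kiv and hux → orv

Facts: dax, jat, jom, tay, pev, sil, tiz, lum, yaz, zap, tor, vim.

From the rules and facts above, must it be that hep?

Yes

kiv  (by R1: zap, pev)
orv  (by R5: tiz, vim)
vex  (by R11: lum)
qux  (by R12: orv, tay)
pia  (by R13: kiv, tor, vim)
nub  (by R17: pia, qux)
erm  (by R3: vex)
rab  (by R15: nub)
oxi  (by R18: erm, yaz)
hep  (by R6: rab, oxi)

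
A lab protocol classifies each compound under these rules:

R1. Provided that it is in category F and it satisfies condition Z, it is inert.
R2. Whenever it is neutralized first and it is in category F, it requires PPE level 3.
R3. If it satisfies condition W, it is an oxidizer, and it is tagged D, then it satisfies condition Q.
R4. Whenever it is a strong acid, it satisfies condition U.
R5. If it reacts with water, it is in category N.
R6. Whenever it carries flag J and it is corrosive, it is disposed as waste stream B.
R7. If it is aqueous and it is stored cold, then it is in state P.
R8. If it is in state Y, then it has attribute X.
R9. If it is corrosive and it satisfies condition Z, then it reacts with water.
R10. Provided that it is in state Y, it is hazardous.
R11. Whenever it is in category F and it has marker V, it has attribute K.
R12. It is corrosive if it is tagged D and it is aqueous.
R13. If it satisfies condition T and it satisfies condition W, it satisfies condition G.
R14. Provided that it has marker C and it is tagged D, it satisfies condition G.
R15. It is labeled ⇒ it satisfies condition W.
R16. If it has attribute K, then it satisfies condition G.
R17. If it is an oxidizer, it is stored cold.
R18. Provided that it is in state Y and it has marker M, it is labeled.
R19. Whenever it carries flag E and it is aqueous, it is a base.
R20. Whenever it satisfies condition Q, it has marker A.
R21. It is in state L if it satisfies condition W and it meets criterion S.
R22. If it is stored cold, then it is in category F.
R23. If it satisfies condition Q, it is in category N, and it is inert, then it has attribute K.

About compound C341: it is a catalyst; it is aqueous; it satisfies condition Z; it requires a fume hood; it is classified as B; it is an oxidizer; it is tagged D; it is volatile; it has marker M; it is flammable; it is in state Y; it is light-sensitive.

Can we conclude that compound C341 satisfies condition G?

By R12 (it is tagged D, it is aqueous): it is corrosive.
By R17 (it is an oxidizer): it is stored cold.
By R18 (it is in state Y, it has marker M): it is labeled.
By R22 (it is stored cold): it is in category F.
By R1 (it is in category F, it satisfies condition Z): it is inert.
By R9 (it is corrosive, it satisfies condition Z): it reacts with water.
By R15 (it is labeled): it satisfies condition W.
By R3 (it satisfies condition W, it is an oxidizer, it is tagged D): it satisfies condition Q.
By R5 (it reacts with water): it is in category N.
By R23 (it satisfies condition Q, it is in category N, it is inert): it has attribute K.
By R16 (it has attribute K): it satisfies condition G.

Yes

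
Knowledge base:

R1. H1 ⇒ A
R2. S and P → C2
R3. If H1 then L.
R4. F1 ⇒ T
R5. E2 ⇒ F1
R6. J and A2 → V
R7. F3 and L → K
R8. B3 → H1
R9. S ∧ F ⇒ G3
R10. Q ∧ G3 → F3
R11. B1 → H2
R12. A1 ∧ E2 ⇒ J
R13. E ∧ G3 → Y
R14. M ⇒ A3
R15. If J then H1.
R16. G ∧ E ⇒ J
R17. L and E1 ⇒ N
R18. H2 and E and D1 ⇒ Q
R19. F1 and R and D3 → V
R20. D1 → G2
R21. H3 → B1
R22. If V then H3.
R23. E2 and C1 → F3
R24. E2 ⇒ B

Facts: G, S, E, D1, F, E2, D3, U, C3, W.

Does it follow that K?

No

Forward chaining from the given facts derives: F1, G3, Y, J, G2, B, T, H1, A, L.
The only rule concluding K is R7, which needs F3; that is never established.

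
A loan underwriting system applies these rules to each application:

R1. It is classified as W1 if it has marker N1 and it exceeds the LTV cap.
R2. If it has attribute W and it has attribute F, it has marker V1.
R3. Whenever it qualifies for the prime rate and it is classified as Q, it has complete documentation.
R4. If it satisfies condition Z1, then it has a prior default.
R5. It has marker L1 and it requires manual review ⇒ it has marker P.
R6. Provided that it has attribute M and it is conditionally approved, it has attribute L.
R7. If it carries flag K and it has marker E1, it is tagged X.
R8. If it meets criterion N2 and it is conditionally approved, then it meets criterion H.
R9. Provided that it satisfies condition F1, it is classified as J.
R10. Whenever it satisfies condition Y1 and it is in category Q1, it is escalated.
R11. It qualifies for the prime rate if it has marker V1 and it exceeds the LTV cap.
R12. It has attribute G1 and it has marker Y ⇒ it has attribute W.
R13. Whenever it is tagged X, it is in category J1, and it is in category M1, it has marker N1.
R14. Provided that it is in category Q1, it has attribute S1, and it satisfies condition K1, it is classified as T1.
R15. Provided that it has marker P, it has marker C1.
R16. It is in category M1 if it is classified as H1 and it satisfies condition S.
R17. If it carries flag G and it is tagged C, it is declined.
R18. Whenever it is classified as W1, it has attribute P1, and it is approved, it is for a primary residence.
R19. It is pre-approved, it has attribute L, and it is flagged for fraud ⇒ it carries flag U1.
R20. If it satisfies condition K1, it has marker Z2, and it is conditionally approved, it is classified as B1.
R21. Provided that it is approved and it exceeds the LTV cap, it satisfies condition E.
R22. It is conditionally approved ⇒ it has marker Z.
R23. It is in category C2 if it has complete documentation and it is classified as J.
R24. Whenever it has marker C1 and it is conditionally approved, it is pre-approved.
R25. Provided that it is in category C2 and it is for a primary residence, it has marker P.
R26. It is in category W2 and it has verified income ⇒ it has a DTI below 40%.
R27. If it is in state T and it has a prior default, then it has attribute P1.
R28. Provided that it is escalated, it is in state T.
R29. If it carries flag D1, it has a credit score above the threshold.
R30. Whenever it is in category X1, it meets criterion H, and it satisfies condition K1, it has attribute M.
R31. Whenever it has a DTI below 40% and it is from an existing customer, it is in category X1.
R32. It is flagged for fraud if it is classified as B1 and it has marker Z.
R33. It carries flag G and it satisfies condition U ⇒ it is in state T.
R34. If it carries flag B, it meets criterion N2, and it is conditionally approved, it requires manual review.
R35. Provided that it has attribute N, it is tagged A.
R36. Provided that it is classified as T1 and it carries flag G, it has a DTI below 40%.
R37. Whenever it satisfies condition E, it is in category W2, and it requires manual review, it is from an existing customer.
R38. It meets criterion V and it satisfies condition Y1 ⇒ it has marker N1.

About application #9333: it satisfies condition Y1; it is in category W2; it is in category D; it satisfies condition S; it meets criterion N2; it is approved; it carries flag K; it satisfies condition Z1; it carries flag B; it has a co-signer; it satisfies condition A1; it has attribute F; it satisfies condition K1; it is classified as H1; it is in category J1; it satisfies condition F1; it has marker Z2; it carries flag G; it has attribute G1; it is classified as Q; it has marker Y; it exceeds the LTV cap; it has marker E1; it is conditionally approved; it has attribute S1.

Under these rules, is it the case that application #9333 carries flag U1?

Forward chaining from the given facts derives: has a prior default, is tagged X, meets criterion H, is classified as J, has attribute W, is in category M1, is classified as B1, satisfies condition E, has marker Z, is flagged for fraud, requires manual review, is from an existing customer, has marker V1, qualifies for the prime rate, has marker N1, is classified as W1, has complete documentation, is in category C2.
The only rule concluding "it carries flag U1" is R19, which needs "it is pre-approved"; that is never established.

No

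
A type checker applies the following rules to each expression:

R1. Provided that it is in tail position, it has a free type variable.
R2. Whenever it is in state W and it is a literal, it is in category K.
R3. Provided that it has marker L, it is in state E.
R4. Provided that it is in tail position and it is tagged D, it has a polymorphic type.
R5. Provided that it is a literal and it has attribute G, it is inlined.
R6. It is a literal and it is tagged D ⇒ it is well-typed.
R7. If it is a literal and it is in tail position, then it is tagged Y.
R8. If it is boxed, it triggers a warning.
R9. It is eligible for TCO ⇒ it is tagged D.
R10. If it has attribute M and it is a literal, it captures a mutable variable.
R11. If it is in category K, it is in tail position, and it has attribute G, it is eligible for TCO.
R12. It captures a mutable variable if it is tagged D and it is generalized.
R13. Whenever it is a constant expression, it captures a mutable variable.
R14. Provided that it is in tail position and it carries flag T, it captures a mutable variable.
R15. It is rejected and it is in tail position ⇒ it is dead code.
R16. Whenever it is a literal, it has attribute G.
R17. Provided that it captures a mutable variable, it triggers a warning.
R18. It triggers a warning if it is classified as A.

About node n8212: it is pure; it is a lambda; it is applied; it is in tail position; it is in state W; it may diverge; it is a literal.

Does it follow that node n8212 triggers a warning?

Forward chaining from the given facts derives: has a free type variable, is in category K, is tagged Y, has attribute G, is inlined, is eligible for TCO, is tagged D, has a polymorphic type, is well-typed.
Rules concluding "it triggers a warning": R8 needs "it is boxed"; R17 needs "it captures a mutable variable"; R18 needs "it is classified as A" — none of these are established.

No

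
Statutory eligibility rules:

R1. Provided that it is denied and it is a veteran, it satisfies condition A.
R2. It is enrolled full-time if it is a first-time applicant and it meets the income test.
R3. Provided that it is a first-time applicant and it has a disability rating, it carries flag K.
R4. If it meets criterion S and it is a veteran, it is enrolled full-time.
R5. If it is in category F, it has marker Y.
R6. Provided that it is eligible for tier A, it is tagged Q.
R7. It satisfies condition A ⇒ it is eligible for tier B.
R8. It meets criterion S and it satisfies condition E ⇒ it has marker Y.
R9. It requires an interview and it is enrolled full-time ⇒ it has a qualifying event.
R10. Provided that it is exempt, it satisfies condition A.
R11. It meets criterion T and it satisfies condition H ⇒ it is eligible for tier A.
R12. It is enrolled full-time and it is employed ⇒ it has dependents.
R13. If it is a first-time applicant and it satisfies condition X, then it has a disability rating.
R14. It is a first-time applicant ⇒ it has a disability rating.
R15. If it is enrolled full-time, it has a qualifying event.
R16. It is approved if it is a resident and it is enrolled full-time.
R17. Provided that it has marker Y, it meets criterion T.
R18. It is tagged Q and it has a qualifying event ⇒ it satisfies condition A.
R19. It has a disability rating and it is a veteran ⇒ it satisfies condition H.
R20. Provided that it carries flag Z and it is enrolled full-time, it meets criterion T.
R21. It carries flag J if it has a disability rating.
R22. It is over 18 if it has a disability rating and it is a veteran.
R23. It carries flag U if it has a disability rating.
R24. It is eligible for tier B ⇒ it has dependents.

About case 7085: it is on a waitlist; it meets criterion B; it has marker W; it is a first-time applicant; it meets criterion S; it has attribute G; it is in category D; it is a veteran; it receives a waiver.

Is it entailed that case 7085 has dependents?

No

Forward chaining from the given facts derives: is enrolled full-time, has a disability rating, has a qualifying event, satisfies condition H, carries flag J, is over 18, carries flag U, carries flag K.
Rules concluding "it has dependents": R12 needs "it is employed"; R24 needs "it is eligible for tier B" — none of these are established.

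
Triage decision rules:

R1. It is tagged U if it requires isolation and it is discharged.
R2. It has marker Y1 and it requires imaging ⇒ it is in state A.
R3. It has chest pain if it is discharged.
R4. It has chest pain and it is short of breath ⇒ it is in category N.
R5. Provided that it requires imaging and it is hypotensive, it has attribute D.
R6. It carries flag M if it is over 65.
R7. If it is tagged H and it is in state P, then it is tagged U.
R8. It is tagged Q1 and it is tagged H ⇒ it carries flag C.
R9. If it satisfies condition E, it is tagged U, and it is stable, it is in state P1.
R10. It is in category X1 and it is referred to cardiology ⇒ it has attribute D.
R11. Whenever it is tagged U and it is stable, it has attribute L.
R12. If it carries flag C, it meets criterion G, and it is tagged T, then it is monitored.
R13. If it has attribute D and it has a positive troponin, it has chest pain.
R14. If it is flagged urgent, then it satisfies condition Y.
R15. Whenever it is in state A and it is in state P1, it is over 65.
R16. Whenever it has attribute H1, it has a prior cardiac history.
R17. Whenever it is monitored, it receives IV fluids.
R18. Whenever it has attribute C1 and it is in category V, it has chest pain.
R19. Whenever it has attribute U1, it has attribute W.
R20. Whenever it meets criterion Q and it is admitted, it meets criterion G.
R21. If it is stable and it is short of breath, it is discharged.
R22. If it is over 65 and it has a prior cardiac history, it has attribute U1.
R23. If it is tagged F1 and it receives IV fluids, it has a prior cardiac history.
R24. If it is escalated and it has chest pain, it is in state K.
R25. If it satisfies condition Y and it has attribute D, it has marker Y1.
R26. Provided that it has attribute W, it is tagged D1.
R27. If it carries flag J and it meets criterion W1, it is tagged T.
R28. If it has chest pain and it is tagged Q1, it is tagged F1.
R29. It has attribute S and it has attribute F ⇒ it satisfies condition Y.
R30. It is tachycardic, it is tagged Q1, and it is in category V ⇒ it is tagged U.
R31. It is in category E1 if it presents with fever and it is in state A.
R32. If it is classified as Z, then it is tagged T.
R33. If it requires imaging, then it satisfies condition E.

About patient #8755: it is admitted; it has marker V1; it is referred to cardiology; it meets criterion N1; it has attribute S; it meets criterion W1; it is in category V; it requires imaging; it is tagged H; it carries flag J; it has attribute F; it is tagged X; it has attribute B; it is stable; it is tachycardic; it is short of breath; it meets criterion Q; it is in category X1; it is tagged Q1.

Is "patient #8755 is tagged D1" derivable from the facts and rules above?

Yes

By R8 (it is tagged Q1, it is tagged H): it carries flag C.
By R10 (it is in category X1, it is referred to cardiology): it has attribute D.
By R20 (it meets criterion Q, it is admitted): it meets criterion G.
By R21 (it is stable, it is short of breath): it is discharged.
By R27 (it carries flag J, it meets criterion W1): it is tagged T.
By R29 (it has attribute S, it has attribute F): it satisfies condition Y.
By R30 (it is tachycardic, it is tagged Q1, it is in category V): it is tagged U.
By R33 (it requires imaging): it satisfies condition E.
By R3 (it is discharged): it has chest pain.
By R9 (it satisfies condition E, it is tagged U, it is stable): it is in state P1.
By R12 (it carries flag C, it meets criterion G, it is tagged T): it is monitored.
By R17 (it is monitored): it receives IV fluids.
By R25 (it satisfies condition Y, it has attribute D): it has marker Y1.
By R28 (it has chest pain, it is tagged Q1): it is tagged F1.
By R2 (it has marker Y1, it requires imaging): it is in state A.
By R15 (it is in state A, it is in state P1): it is over 65.
By R23 (it is tagged F1, it receives IV fluids): it has a prior cardiac history.
By R22 (it is over 65, it has a prior cardiac history): it has attribute U1.
By R19 (it has attribute U1): it has attribute W.
By R26 (it has attribute W): it is tagged D1.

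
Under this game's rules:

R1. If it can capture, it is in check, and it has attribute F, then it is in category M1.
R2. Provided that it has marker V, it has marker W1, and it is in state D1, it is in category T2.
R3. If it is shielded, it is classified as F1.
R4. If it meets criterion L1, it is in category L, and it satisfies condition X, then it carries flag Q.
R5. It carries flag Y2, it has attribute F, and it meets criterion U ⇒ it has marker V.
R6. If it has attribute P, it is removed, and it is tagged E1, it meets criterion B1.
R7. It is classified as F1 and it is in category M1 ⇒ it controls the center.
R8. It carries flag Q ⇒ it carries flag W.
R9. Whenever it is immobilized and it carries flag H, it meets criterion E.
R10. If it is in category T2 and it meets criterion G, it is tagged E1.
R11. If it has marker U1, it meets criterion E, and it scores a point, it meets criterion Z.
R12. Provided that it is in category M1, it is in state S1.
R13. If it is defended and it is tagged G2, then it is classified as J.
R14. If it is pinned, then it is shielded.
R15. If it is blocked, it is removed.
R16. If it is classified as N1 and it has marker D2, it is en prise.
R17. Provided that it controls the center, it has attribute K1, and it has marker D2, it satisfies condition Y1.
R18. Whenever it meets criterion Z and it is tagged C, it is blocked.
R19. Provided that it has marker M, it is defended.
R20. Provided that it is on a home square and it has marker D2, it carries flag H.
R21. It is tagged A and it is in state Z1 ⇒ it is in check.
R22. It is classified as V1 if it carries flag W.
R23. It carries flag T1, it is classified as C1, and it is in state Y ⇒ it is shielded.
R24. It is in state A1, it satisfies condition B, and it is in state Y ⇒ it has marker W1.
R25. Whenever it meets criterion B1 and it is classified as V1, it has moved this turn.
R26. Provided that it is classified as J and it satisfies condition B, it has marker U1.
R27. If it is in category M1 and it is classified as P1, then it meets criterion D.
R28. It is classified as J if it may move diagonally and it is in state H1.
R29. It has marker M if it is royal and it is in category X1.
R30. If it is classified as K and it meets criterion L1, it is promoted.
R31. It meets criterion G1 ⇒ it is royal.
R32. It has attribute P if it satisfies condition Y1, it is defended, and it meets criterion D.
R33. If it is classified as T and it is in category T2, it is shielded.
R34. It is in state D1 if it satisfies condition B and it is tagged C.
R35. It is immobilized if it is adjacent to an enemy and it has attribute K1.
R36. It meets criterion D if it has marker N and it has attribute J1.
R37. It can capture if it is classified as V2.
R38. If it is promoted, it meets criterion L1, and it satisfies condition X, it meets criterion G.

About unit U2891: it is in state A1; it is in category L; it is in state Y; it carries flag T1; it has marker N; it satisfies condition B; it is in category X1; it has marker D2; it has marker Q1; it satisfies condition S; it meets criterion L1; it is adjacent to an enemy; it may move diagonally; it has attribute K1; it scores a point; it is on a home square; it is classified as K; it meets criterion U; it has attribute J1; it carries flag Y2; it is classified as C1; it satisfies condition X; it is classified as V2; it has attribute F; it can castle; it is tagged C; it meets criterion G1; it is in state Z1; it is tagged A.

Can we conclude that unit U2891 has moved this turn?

No

Forward chaining from the given facts derives: carries flag Q, has marker V, carries flag W, carries flag H, is in check, is classified as V1, is shielded, has marker W1, is promoted, is royal, is in state D1, is immobilized, meets criterion D, can capture, meets criterion G, is in category M1, is in category T2, is classified as F1, controls the center, meets criterion E, is tagged E1, is in state S1, satisfies condition Y1, has marker M, is defended, has attribute P.
The only rule concluding "it has moved this turn" is R25, which needs "it meets criterion B1"; that is never established.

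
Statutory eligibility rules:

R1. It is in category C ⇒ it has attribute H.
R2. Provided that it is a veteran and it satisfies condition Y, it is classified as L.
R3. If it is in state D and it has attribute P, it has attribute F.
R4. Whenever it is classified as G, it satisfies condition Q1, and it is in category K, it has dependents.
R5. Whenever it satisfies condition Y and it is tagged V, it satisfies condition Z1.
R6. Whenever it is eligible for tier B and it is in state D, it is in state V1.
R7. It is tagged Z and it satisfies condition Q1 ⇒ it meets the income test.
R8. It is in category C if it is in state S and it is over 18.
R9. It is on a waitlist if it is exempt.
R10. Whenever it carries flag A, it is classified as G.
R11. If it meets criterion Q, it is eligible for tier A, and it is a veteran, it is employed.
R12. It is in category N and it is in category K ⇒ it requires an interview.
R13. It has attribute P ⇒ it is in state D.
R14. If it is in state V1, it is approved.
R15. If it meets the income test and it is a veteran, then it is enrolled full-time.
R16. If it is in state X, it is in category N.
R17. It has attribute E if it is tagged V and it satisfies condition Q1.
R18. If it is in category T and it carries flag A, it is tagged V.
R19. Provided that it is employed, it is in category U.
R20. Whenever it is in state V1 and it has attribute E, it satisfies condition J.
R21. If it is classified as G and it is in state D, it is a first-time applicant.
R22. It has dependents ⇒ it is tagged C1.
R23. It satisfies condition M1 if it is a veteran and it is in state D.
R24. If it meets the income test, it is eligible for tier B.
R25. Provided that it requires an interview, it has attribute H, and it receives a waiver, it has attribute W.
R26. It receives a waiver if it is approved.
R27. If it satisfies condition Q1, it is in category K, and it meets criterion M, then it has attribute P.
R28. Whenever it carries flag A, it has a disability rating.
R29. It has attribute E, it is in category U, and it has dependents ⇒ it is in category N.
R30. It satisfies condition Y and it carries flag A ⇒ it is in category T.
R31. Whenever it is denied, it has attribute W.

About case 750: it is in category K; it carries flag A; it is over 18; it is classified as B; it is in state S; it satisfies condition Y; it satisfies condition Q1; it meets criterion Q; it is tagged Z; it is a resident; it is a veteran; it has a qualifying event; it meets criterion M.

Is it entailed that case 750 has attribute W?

No

Forward chaining from the given facts derives: is classified as L, meets the income test, is in category C, is classified as G, is enrolled full-time, is eligible for tier B, has attribute P, has a disability rating, is in category T, has attribute H, has dependents, is in state D, is tagged V, is a first-time applicant, is tagged C1, satisfies condition M1, has attribute F, satisfies condition Z1, is in state V1, is approved, has attribute E, satisfies condition J, receives a waiver.
Rules concluding "it has attribute W": R25 needs "it requires an interview"; R31 needs "it is denied" — none of these are established.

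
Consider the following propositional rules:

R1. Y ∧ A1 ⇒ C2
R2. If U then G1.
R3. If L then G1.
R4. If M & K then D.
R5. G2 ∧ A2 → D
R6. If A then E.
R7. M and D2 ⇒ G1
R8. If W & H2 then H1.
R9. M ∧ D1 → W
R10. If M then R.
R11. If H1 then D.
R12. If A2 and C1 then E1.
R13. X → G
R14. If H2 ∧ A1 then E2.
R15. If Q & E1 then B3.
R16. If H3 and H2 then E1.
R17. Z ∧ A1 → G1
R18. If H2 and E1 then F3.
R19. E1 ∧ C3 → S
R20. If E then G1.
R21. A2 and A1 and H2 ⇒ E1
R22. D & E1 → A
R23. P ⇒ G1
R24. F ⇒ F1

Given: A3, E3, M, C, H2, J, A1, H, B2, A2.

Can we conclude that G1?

No

Forward chaining from the given facts derives: R, E2, E1, F3.
Rules concluding G1: R2 needs U; R3 needs L; R7 needs D2; R17 needs Z; R20 needs E; R23 needs P — none of these are established.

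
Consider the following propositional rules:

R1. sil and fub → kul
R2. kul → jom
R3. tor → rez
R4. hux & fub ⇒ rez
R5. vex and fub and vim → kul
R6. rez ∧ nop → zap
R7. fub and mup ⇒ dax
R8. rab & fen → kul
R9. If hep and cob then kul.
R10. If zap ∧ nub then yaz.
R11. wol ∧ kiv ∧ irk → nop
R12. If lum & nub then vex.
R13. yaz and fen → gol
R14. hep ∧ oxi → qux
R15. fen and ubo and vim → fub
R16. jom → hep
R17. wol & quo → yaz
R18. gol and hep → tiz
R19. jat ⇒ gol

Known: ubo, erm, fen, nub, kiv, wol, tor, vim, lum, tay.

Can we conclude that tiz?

No

Forward chaining from the given facts derives: rez, vex, fub, kul, jom, hep.
The only rule concluding tiz is R18, which needs gol; that is never established.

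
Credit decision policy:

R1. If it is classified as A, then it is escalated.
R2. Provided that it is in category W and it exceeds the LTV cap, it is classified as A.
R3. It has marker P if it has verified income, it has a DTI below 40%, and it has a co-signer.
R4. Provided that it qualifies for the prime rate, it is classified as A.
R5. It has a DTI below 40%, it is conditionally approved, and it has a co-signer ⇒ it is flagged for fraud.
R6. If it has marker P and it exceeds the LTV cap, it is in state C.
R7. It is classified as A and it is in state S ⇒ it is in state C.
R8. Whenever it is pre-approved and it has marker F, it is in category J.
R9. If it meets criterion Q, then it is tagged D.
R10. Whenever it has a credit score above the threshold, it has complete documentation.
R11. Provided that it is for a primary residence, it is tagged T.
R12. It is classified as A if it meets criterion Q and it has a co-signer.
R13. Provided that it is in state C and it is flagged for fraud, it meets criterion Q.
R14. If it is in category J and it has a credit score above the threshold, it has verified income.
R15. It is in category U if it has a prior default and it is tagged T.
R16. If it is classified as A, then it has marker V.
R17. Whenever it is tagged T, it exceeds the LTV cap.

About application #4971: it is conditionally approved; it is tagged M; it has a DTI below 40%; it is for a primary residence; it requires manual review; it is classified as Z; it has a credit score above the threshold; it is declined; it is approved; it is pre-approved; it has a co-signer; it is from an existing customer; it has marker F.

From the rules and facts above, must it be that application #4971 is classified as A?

Yes

By R5 (it has a DTI below 40%, it is conditionally approved, it has a co-signer): it is flagged for fraud.
By R8 (it is pre-approved, it has marker F): it is in category J.
By R11 (it is for a primary residence): it is tagged T.
By R14 (it is in category J, it has a credit score above the threshold): it has verified income.
By R17 (it is tagged T): it exceeds the LTV cap.
By R3 (it has verified income, it has a DTI below 40%, it has a co-signer): it has marker P.
By R6 (it has marker P, it exceeds the LTV cap): it is in state C.
By R13 (it is in state C, it is flagged for fraud): it meets criterion Q.
By R12 (it meets criterion Q, it has a co-signer): it is classified as A.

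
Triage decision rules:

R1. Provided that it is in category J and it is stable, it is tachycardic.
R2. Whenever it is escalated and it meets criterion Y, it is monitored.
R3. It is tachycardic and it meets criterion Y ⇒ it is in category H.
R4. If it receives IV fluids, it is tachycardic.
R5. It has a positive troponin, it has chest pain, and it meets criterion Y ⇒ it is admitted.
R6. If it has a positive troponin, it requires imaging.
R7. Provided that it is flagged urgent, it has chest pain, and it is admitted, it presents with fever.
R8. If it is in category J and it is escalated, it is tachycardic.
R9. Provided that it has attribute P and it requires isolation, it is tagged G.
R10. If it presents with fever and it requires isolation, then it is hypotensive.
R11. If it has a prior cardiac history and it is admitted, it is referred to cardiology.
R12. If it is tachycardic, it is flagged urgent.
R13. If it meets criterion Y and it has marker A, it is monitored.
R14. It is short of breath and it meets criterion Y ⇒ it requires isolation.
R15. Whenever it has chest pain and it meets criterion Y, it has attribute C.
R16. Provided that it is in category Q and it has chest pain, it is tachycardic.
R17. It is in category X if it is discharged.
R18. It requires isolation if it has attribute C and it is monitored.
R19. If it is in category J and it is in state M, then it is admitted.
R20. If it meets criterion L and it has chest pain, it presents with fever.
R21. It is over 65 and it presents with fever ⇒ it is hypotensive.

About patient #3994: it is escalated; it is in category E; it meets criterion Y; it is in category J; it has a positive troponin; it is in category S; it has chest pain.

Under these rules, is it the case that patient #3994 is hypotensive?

By R2 (it is escalated, it meets criterion Y): it is monitored.
By R5 (it has a positive troponin, it has chest pain, it meets criterion Y): it is admitted.
By R8 (it is in category J, it is escalated): it is tachycardic.
By R12 (it is tachycardic): it is flagged urgent.
By R15 (it has chest pain, it meets criterion Y): it has attribute C.
By R18 (it has attribute C, it is monitored): it requires isolation.
By R7 (it is flagged urgent, it has chest pain, it is admitted): it presents with fever.
By R10 (it presents with fever, it requires isolation): it is hypotensive.

Yes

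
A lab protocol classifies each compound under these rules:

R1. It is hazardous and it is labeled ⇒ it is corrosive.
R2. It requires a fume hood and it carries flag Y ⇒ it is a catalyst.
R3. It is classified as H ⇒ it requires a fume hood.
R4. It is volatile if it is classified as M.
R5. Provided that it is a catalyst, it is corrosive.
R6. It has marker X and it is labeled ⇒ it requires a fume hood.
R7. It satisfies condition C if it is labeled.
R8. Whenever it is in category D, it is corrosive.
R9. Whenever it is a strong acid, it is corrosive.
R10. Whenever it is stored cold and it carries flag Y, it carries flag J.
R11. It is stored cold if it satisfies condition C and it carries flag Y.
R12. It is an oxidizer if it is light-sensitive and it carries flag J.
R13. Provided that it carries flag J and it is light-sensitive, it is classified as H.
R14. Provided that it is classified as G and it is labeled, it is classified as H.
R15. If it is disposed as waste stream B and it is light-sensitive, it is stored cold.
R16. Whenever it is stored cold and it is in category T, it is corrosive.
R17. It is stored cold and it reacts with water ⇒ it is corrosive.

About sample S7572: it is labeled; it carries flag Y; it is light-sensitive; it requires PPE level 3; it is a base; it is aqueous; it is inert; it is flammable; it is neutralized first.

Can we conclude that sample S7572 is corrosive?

Yes

By R7 (it is labeled): it satisfies condition C.
By R11 (it satisfies condition C, it carries flag Y): it is stored cold.
By R10 (it is stored cold, it carries flag Y): it carries flag J.
By R13 (it carries flag J, it is light-sensitive): it is classified as H.
By R3 (it is classified as H): it requires a fume hood.
By R2 (it requires a fume hood, it carries flag Y): it is a catalyst.
By R5 (it is a catalyst): it is corrosive.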